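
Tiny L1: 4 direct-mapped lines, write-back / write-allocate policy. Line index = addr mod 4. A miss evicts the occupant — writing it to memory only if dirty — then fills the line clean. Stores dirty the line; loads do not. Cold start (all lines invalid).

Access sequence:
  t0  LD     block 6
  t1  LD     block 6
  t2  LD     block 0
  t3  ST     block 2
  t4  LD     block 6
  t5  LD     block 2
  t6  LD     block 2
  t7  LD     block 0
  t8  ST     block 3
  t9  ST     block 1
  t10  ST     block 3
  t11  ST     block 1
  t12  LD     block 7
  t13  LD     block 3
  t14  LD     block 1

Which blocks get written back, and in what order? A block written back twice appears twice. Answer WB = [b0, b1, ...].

  0 | R B6 → L2 miss [-]
  1 | R B6 → L2 hit [-]
  2 | R B0 → L0 miss [-]
  3 | W B2 → L2 miss [D]
  4 | R B6 → L2 miss wb→B2 [-]
  5 | R B2 → L2 miss [-]
  6 | R B2 → L2 hit [-]
  7 | R B0 → L0 hit [-]
  8 | W B3 → L3 miss [D]
  9 | W B1 → L1 miss [D]
  10 | W B3 → L3 hit [D]
  11 | W B1 → L1 hit [D]
  12 | R B7 → L3 miss wb→B3 [-]
  13 | R B3 → L3 miss [-]
  14 | R B1 → L1 hit [D]

WB = [2, 3]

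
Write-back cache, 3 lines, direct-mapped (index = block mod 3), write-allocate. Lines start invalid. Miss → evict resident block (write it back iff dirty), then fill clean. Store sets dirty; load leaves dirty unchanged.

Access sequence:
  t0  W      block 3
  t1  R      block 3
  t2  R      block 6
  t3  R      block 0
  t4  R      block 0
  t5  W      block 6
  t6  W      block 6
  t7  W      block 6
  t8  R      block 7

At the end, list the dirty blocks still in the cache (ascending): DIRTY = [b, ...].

  0 | W B3 → L0 miss [D]
  1 | R B3 → L0 hit [D]
  2 | R B6 → L0 miss wb→B3 [-]
  3 | R B0 → L0 miss [-]
  4 | R B0 → L0 hit [-]
  5 | W B6 → L0 miss [D]
  6 | W B6 → L0 hit [D]
  7 | W B6 → L0 hit [D]
  8 | R B7 → L1 miss [-]

DIRTY = [6]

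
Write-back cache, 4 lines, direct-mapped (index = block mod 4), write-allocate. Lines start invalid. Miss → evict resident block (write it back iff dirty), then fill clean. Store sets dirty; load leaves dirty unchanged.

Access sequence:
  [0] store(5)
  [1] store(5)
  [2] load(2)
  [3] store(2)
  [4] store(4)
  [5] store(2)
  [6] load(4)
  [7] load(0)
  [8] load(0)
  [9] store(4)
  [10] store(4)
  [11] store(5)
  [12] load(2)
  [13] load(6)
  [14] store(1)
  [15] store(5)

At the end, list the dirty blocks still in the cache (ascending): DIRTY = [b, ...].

0: W B5 -> L1 miss  d=D]
1: W B5 -> L1 hit  d=D]
2: R B2 -> L2 miss  d=-]
3: W B2 -> L2 hit  d=D]
4: W B4 -> L0 miss  d=D]
5: W B2 -> L2 hit  d=D]
6: R B4 -> L0 hit  d=D]
7: R B0 -> L0 miss wb->B4  d=-]
8: R B0 -> L0 hit  d=-]
9: W B4 -> L0 miss  d=D]
10: W B4 -> L0 hit  d=D]
11: W B5 -> L1 hit  d=D]
12: R B2 -> L2 hit  d=D]
13: R B6 -> L2 miss wb->B2  d=-]
14: W B1 -> L1 miss wb->B5  d=D]
15: W B5 -> L1 miss wb->B1  d=D]

DIRTY = [4, 5]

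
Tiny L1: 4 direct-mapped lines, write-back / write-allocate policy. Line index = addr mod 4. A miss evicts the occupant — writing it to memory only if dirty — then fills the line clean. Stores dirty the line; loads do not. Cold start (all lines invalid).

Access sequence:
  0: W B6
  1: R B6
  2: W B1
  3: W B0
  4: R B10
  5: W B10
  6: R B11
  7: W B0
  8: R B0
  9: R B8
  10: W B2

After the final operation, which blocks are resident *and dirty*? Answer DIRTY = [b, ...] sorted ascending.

0: W B6 -> L2 miss  d=D]
1: R B6 -> L2 hit  d=D]
2: W B1 -> L1 miss  d=D]
3: W B0 -> L0 miss  d=D]
4: R B10 -> L2 miss wb->B6  d=-]
5: W B10 -> L2 hit  d=D]
6: R B11 -> L3 miss  d=-]
7: W B0 -> L0 hit  d=D]
8: R B0 -> L0 hit  d=D]
9: R B8 -> L0 miss wb->B0  d=-]
10: W B2 -> L2 miss wb->B10  d=D]

DIRTY = [1, 2]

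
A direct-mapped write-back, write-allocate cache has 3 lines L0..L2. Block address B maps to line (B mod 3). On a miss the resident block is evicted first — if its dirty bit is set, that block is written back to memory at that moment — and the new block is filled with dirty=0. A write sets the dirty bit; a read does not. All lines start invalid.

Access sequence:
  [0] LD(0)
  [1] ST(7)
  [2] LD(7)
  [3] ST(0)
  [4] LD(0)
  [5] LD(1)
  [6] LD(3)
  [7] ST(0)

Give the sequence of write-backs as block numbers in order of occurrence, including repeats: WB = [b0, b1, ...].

WB = [7, 0]

  0 | R B0 → L0 miss [-]
  1 | W B7 → L1 miss [D]
  2 | R B7 → L1 hit [D]
  3 | W B0 → L0 hit [D]
  4 | R B0 → L0 hit [D]
  5 | R B1 → L1 miss wb→B7 [-]
  6 | R B3 → L0 miss wb→B0 [-]
  7 | W B0 → L0 miss [D]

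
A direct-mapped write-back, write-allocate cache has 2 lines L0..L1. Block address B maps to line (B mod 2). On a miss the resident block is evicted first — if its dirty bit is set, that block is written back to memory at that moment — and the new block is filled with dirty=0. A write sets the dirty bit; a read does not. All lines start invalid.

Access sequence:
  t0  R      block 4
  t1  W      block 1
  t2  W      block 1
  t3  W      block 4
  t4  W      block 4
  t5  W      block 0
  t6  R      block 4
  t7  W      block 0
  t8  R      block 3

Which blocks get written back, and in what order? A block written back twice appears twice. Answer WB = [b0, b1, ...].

0: R B4 -> L0 miss  d=-]
1: W B1 -> L1 miss  d=D]
2: W B1 -> L1 hit  d=D]
3: W B4 -> L0 hit  d=D]
4: W B4 -> L0 hit  d=D]
5: W B0 -> L0 miss wb->B4  d=D]
6: R B4 -> L0 miss wb->B0  d=-]
7: W B0 -> L0 miss  d=D]
8: R B3 -> L1 miss wb->B1  d=-]

WB = [4, 0, 1]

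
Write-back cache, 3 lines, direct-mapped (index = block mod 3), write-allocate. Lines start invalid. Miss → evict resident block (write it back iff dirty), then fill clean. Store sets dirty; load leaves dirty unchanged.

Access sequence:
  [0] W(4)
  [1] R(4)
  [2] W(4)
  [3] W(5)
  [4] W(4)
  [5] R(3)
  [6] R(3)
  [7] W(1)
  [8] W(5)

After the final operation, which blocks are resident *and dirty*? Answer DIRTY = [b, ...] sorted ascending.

0: W B4 → L1 miss [D]
1: R B4 → L1 hit [D]
2: W B4 → L1 hit [D]
3: W B5 → L2 miss [D]
4: W B4 → L1 hit [D]
5: R B3 → L0 miss [-]
6: R B3 → L0 hit [-]
7: W B1 → L1 miss wb→B4 [D]
8: W B5 → L2 hit [D]

DIRTY = [1, 5]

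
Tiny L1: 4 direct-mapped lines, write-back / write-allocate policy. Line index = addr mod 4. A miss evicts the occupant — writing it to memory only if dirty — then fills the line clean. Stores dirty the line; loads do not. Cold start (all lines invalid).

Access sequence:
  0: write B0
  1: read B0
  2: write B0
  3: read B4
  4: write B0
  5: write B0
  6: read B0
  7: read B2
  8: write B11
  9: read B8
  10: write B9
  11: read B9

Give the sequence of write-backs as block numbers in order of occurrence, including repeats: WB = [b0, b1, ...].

0: W B0 -> L0 miss  d=D]
1: R B0 -> L0 hit  d=D]
2: W B0 -> L0 hit  d=D]
3: R B4 -> L0 miss wb->B0  d=-]
4: W B0 -> L0 miss  d=D]
5: W B0 -> L0 hit  d=D]
6: R B0 -> L0 hit  d=D]
7: R B2 -> L2 miss  d=-]
8: W B11 -> L3 miss  d=D]
9: R B8 -> L0 miss wb->B0  d=-]
10: W B9 -> L1 miss  d=D]
11: R B9 -> L1 hit  d=D]

WB = [0, 0]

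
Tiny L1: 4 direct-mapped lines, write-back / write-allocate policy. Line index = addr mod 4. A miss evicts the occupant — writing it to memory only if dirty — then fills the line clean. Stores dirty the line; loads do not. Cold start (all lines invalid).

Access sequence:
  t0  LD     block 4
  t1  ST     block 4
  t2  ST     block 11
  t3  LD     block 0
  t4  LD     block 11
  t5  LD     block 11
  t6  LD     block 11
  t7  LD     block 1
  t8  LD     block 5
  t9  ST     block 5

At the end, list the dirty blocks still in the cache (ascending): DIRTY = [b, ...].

DIRTY = [5, 11]

0: R B4 → L0 miss [-]
1: W B4 → L0 hit [D]
2: W B11 → L3 miss [D]
3: R B0 → L0 miss wb→B4 [-]
4: R B11 → L3 hit [D]
5: R B11 → L3 hit [D]
6: R B11 → L3 hit [D]
7: R B1 → L1 miss [-]
8: R B5 → L1 miss [-]
9: W B5 → L1 hit [D]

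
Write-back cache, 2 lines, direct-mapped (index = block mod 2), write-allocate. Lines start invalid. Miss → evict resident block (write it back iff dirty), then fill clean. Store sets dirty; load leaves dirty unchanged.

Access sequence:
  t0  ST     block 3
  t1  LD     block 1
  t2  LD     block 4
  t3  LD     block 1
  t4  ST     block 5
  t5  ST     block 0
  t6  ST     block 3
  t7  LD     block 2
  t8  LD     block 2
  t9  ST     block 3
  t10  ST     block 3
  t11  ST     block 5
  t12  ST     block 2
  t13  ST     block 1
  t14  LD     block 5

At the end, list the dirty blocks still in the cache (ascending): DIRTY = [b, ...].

  0 | W B3 → L1 miss [D]
  1 | R B1 → L1 miss wb→B3 [-]
  2 | R B4 → L0 miss [-]
  3 | R B1 → L1 hit [-]
  4 | W B5 → L1 miss [D]
  5 | W B0 → L0 miss [D]
  6 | W B3 → L1 miss wb→B5 [D]
  7 | R B2 → L0 miss wb→B0 [-]
  8 | R B2 → L0 hit [-]
  9 | W B3 → L1 hit [D]
  10 | W B3 → L1 hit [D]
  11 | W B5 → L1 miss wb→B3 [D]
  12 | W B2 → L0 hit [D]
  13 | W B1 → L1 miss wb→B5 [D]
  14 | R B5 → L1 miss wb→B1 [-]

DIRTY = [2]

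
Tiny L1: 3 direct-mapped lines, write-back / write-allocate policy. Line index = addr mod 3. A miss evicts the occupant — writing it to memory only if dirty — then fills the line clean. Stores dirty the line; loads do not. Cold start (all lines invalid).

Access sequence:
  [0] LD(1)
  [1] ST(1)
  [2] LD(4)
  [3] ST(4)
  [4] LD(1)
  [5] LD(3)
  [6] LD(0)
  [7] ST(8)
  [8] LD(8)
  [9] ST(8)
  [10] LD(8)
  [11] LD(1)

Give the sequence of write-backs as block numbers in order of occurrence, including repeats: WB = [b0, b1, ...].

WB = [1, 4]

  0 | R B1 → L1 miss [-]
  1 | W B1 → L1 hit [D]
  2 | R B4 → L1 miss wb→B1 [-]
  3 | W B4 → L1 hit [D]
  4 | R B1 → L1 miss wb→B4 [-]
  5 | R B3 → L0 miss [-]
  6 | R B0 → L0 miss [-]
  7 | W B8 → L2 miss [D]
  8 | R B8 → L2 hit [D]
  9 | W B8 → L2 hit [D]
  10 | R B8 → L2 hit [D]
  11 | R B1 → L1 hit [-]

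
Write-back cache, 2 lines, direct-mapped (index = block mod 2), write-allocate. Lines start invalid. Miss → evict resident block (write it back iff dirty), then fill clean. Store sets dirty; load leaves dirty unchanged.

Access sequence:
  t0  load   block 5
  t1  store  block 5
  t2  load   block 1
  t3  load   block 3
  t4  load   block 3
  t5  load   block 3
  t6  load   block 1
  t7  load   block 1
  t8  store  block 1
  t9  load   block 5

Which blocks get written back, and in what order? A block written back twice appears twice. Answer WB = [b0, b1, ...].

  0 | R B5 → L1 miss [-]
  1 | W B5 → L1 hit [D]
  2 | R B1 → L1 miss wb→B5 [-]
  3 | R B3 → L1 miss [-]
  4 | R B3 → L1 hit [-]
  5 | R B3 → L1 hit [-]
  6 | R B1 → L1 miss [-]
  7 | R B1 → L1 hit [-]
  8 | W B1 → L1 hit [D]
  9 | R B5 → L1 miss wb→B1 [-]

WB = [5, 1]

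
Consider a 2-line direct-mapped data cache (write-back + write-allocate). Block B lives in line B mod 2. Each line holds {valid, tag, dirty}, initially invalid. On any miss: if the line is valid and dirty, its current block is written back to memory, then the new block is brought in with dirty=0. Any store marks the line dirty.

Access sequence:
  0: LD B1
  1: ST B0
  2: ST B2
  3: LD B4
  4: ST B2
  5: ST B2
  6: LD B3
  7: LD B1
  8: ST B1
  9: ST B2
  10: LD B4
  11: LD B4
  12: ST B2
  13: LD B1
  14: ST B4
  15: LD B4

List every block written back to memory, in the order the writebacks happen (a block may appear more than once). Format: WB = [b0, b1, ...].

0: R B1 → L1 miss [-]
1: W B0 → L0 miss [D]
2: W B2 → L0 miss wb→B0 [D]
3: R B4 → L0 miss wb→B2 [-]
4: W B2 → L0 miss [D]
5: W B2 → L0 hit [D]
6: R B3 → L1 miss [-]
7: R B1 → L1 miss [-]
8: W B1 → L1 hit [D]
9: W B2 → L0 hit [D]
10: R B4 → L0 miss wb→B2 [-]
11: R B4 → L0 hit [-]
12: W B2 → L0 miss [D]
13: R B1 → L1 hit [D]
14: W B4 → L0 miss wb→B2 [D]
15: R B4 → L0 hit [D]

WB = [0, 2, 2, 2]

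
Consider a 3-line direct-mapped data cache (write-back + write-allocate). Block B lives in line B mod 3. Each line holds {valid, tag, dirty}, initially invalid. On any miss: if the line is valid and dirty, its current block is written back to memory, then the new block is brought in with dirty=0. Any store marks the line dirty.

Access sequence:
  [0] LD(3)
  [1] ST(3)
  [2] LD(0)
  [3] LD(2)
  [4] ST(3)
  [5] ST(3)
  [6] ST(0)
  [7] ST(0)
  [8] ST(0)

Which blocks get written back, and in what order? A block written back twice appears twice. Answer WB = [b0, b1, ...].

  0 | R B3 → L0 miss [-]
  1 | W B3 → L0 hit [D]
  2 | R B0 → L0 miss wb→B3 [-]
  3 | R B2 → L2 miss [-]
  4 | W B3 → L0 miss [D]
  5 | W B3 → L0 hit [D]
  6 | W B0 → L0 miss wb→B3 [D]
  7 | W B0 → L0 hit [D]
  8 | W B0 → L0 hit [D]

WB = [3, 3]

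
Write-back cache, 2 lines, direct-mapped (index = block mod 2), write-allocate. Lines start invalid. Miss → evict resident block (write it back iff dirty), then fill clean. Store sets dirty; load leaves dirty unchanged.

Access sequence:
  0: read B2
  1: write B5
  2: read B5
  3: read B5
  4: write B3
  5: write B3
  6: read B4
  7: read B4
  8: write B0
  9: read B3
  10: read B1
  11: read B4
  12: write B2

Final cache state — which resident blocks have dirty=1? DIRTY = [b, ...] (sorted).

DIRTY = [2]

0: R B2 → L0 miss [-]
1: W B5 → L1 miss [D]
2: R B5 → L1 hit [D]
3: R B5 → L1 hit [D]
4: W B3 → L1 miss wb→B5 [D]
5: W B3 → L1 hit [D]
6: R B4 → L0 miss [-]
7: R B4 → L0 hit [-]
8: W B0 → L0 miss [D]
9: R B3 → L1 hit [D]
10: R B1 → L1 miss wb→B3 [-]
11: R B4 → L0 miss wb→B0 [-]
12: W B2 → L0 miss [D]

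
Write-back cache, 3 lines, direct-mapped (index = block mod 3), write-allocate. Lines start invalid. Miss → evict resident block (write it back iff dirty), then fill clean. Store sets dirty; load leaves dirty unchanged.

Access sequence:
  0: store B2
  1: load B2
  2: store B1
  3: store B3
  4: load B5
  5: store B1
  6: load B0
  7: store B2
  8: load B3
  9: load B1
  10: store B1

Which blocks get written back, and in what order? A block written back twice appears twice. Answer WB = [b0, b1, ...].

WB = [2, 3]

0: W B2 → L2 miss [D]
1: R B2 → L2 hit [D]
2: W B1 → L1 miss [D]
3: W B3 → L0 miss [D]
4: R B5 → L2 miss wb→B2 [-]
5: W B1 → L1 hit [D]
6: R B0 → L0 miss wb→B3 [-]
7: W B2 → L2 miss [D]
8: R B3 → L0 miss [-]
9: R B1 → L1 hit [D]
10: W B1 → L1 hit [D]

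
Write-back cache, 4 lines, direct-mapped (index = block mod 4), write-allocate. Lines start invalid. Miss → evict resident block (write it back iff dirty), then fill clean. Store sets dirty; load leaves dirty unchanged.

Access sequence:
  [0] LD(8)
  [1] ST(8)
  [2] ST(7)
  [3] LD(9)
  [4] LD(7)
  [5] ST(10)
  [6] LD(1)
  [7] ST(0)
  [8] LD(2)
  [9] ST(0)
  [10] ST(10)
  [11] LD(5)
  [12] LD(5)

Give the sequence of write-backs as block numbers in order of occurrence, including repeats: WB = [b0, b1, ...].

0: R B8 → L0 miss [-]
1: W B8 → L0 hit [D]
2: W B7 → L3 miss [D]
3: R B9 → L1 miss [-]
4: R B7 → L3 hit [D]
5: W B10 → L2 miss [D]
6: R B1 → L1 miss [-]
7: W B0 → L0 miss wb→B8 [D]
8: R B2 → L2 miss wb→B10 [-]
9: W B0 → L0 hit [D]
10: W B10 → L2 miss [D]
11: R B5 → L1 miss [-]
12: R B5 → L1 hit [-]

WB = [8, 10]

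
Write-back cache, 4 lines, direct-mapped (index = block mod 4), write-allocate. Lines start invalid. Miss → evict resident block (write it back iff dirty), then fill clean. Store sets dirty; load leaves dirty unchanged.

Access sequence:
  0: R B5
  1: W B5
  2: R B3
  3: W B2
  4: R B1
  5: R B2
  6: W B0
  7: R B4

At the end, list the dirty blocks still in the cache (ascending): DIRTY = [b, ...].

DIRTY = [2]

  0 | R B5 → L1 miss [-]
  1 | W B5 → L1 hit [D]
  2 | R B3 → L3 miss [-]
  3 | W B2 → L2 miss [D]
  4 | R B1 → L1 miss wb→B5 [-]
  5 | R B2 → L2 hit [D]
  6 | W B0 → L0 miss [D]
  7 | R B4 → L0 miss wb→B0 [-]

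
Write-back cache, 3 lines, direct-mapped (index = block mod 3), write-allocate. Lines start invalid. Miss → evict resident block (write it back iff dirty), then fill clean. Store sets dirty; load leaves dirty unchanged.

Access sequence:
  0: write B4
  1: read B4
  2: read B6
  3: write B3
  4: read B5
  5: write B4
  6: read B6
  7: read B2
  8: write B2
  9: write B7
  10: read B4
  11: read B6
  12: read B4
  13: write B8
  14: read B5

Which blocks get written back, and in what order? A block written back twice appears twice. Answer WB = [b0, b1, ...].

WB = [3, 4, 7, 2, 8]

  0 | W B4 → L1 miss [D]
  1 | R B4 → L1 hit [D]
  2 | R B6 → L0 miss [-]
  3 | W B3 → L0 miss [D]
  4 | R B5 → L2 miss [-]
  5 | W B4 → L1 hit [D]
  6 | R B6 → L0 miss wb→B3 [-]
  7 | R B2 → L2 miss [-]
  8 | W B2 → L2 hit [D]
  9 | W B7 → L1 miss wb→B4 [D]
  10 | R B4 → L1 miss wb→B7 [-]
  11 | R B6 → L0 hit [-]
  12 | R B4 → L1 hit [-]
  13 | W B8 → L2 miss wb→B2 [D]
  14 | R B5 → L2 miss wb→B8 [-]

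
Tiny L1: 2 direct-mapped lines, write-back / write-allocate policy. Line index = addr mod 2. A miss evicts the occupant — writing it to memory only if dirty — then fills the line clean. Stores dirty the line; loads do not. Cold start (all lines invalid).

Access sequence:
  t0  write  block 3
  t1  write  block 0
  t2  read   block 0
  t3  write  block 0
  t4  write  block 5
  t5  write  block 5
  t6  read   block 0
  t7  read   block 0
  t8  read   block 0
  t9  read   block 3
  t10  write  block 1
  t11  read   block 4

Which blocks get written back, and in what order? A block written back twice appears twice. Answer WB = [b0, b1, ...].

0: W B3 -> L1 miss  d=D]
1: W B0 -> L0 miss  d=D]
2: R B0 -> L0 hit  d=D]
3: W B0 -> L0 hit  d=D]
4: W B5 -> L1 miss wb->B3  d=D]
5: W B5 -> L1 hit  d=D]
6: R B0 -> L0 hit  d=D]
7: R B0 -> L0 hit  d=D]
8: R B0 -> L0 hit  d=D]
9: R B3 -> L1 miss wb->B5  d=-]
10: W B1 -> L1 miss  d=D]
11: R B4 -> L0 miss wb->B0  d=-]

WB = [3, 5, 0]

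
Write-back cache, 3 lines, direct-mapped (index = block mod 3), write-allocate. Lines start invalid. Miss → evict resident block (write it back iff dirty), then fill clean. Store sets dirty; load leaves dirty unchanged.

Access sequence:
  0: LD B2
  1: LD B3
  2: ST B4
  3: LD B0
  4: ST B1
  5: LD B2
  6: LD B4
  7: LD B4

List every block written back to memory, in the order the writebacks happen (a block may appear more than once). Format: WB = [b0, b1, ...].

WB = [4, 1]

0: R B2 -> L2 miss  d=-]
1: R B3 -> L0 miss  d=-]
2: W B4 -> L1 miss  d=D]
3: R B0 -> L0 miss  d=-]
4: W B1 -> L1 miss wb->B4  d=D]
5: R B2 -> L2 hit  d=-]
6: R B4 -> L1 miss wb->B1  d=-]
7: R B4 -> L1 hit  d=-]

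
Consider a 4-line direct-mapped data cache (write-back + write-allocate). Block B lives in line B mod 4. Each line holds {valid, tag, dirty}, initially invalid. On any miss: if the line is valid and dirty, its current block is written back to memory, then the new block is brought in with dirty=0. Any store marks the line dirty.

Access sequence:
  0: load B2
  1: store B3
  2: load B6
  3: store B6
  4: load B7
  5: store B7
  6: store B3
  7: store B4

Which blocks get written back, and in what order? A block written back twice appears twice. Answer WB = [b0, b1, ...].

0: R B2 → L2 miss [-]
1: W B3 → L3 miss [D]
2: R B6 → L2 miss [-]
3: W B6 → L2 hit [D]
4: R B7 → L3 miss wb→B3 [-]
5: W B7 → L3 hit [D]
6: W B3 → L3 miss wb→B7 [D]
7: W B4 → L0 miss [D]

WB = [3, 7]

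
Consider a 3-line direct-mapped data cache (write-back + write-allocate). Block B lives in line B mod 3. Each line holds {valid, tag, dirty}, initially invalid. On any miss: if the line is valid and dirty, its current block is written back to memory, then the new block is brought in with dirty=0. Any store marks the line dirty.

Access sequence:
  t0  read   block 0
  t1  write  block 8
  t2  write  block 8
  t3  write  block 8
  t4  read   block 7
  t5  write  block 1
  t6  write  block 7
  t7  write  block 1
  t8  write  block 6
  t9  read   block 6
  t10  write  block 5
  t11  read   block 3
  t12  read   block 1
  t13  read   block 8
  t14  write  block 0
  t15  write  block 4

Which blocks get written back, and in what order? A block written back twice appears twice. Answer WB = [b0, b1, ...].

WB = [1, 7, 8, 6, 5, 1]

0: R B0 -> L0 miss  d=-]
1: W B8 -> L2 miss  d=D]
2: W B8 -> L2 hit  d=D]
3: W B8 -> L2 hit  d=D]
4: R B7 -> L1 miss  d=-]
5: W B1 -> L1 miss  d=D]
6: W B7 -> L1 miss wb->B1  d=D]
7: W B1 -> L1 miss wb->B7  d=D]
8: W B6 -> L0 miss  d=D]
9: R B6 -> L0 hit  d=D]
10: W B5 -> L2 miss wb->B8  d=D]
11: R B3 -> L0 miss wb->B6  d=-]
12: R B1 -> L1 hit  d=D]
13: R B8 -> L2 miss wb->B5  d=-]
14: W B0 -> L0 miss  d=D]
15: W B4 -> L1 miss wb->B1  d=D]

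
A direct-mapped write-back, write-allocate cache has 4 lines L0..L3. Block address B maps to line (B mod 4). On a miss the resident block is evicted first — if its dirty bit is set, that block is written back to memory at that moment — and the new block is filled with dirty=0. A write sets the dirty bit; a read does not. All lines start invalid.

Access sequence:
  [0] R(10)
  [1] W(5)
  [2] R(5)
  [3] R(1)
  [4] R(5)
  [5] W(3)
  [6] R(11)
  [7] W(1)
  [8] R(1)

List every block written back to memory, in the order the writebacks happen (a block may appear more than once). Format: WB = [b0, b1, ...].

WB = [5, 3]

0: R B10 → L2 miss [-]
1: W B5 → L1 miss [D]
2: R B5 → L1 hit [D]
3: R B1 → L1 miss wb→B5 [-]
4: R B5 → L1 miss [-]
5: W B3 → L3 miss [D]
6: R B11 → L3 miss wb→B3 [-]
7: W B1 → L1 miss [D]
8: R B1 → L1 hit [D]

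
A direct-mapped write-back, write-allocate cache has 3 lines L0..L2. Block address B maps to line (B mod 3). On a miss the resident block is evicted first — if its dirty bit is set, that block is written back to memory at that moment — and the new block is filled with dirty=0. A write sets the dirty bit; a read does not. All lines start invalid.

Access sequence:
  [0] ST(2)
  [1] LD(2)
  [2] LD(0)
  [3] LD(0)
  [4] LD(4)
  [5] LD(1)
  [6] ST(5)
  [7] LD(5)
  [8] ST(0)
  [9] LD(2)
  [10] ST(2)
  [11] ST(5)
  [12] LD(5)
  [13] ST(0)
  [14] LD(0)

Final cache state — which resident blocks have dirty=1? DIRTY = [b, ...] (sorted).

DIRTY = [0, 5]

  0 | W B2 → L2 miss [D]
  1 | R B2 → L2 hit [D]
  2 | R B0 → L0 miss [-]
  3 | R B0 → L0 hit [-]
  4 | R B4 → L1 miss [-]
  5 | R B1 → L1 miss [-]
  6 | W B5 → L2 miss wb→B2 [D]
  7 | R B5 → L2 hit [D]
  8 | W B0 → L0 hit [D]
  9 | R B2 → L2 miss wb→B5 [-]
  10 | W B2 → L2 hit [D]
  11 | W B5 → L2 miss wb→B2 [D]
  12 | R B5 → L2 hit [D]
  13 | W B0 → L0 hit [D]
  14 | R B0 → L0 hit [D]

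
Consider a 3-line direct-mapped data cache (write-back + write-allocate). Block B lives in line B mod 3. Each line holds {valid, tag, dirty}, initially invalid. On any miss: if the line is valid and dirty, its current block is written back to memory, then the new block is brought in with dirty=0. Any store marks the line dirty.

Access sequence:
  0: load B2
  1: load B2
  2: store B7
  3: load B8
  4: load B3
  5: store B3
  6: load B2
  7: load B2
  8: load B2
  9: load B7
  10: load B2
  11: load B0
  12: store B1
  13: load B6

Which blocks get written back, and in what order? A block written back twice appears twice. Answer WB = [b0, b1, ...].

0: R B2 → L2 miss [-]
1: R B2 → L2 hit [-]
2: W B7 → L1 miss [D]
3: R B8 → L2 miss [-]
4: R B3 → L0 miss [-]
5: W B3 → L0 hit [D]
6: R B2 → L2 miss [-]
7: R B2 → L2 hit [-]
8: R B2 → L2 hit [-]
9: R B7 → L1 hit [D]
10: R B2 → L2 hit [-]
11: R B0 → L0 miss wb→B3 [-]
12: W B1 → L1 miss wb→B7 [D]
13: R B6 → L0 miss [-]

WB = [3, 7]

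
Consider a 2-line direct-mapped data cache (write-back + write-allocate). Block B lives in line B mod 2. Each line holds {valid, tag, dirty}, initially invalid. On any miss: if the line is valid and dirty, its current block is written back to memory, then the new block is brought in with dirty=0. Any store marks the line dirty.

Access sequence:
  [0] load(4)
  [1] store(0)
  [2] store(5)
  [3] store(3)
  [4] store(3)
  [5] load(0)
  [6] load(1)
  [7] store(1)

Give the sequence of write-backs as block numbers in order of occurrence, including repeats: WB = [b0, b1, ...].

WB = [5, 3]

0: R B4 → L0 miss [-]
1: W B0 → L0 miss [D]
2: W B5 → L1 miss [D]
3: W B3 → L1 miss wb→B5 [D]
4: W B3 → L1 hit [D]
5: R B0 → L0 hit [D]
6: R B1 → L1 miss wb→B3 [-]
7: W B1 → L1 hit [D]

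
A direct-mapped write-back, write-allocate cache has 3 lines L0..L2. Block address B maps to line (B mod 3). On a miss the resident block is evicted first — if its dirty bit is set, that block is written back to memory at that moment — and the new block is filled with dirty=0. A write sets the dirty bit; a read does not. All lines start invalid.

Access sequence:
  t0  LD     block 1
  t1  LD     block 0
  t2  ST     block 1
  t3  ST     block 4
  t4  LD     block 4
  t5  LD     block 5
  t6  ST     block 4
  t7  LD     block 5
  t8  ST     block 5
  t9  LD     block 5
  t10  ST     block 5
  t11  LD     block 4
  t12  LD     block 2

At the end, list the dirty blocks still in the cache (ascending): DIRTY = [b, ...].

0: R B1 → L1 miss [-]
1: R B0 → L0 miss [-]
2: W B1 → L1 hit [D]
3: W B4 → L1 miss wb→B1 [D]
4: R B4 → L1 hit [D]
5: R B5 → L2 miss [-]
6: W B4 → L1 hit [D]
7: R B5 → L2 hit [-]
8: W B5 → L2 hit [D]
9: R B5 → L2 hit [D]
10: W B5 → L2 hit [D]
11: R B4 → L1 hit [D]
12: R B2 → L2 miss wb→B5 [-]

DIRTY = [4]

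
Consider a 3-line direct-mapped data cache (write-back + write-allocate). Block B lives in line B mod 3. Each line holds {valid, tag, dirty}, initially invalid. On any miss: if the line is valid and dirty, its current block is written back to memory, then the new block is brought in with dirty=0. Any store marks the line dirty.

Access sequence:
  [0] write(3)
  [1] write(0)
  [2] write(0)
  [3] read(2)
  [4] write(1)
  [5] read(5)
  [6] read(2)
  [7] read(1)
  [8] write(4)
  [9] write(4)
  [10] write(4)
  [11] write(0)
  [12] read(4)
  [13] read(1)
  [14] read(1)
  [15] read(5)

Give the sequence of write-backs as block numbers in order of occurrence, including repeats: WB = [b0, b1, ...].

  0 | W B3 → L0 miss [D]
  1 | W B0 → L0 miss wb→B3 [D]
  2 | W B0 → L0 hit [D]
  3 | R B2 → L2 miss [-]
  4 | W B1 → L1 miss [D]
  5 | R B5 → L2 miss [-]
  6 | R B2 → L2 miss [-]
  7 | R B1 → L1 hit [D]
  8 | W B4 → L1 miss wb→B1 [D]
  9 | W B4 → L1 hit [D]
  10 | W B4 → L1 hit [D]
  11 | W B0 → L0 hit [D]
  12 | R B4 → L1 hit [D]
  13 | R B1 → L1 miss wb→B4 [-]
  14 | R B1 → L1 hit [-]
  15 | R B5 → L2 miss [-]

WB = [3, 1, 4]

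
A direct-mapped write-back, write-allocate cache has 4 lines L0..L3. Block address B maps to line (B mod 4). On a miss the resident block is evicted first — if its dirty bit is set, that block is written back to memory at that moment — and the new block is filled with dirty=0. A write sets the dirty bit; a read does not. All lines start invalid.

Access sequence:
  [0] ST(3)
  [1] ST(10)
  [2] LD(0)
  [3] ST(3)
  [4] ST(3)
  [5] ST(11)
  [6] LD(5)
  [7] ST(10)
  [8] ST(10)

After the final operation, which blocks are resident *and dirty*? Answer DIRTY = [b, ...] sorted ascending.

DIRTY = [10, 11]

0: W B3 → L3 miss [D]
1: W B10 → L2 miss [D]
2: R B0 → L0 miss [-]
3: W B3 → L3 hit [D]
4: W B3 → L3 hit [D]
5: W B11 → L3 miss wb→B3 [D]
6: R B5 → L1 miss [-]
7: W B10 → L2 hit [D]
8: W B10 → L2 hit [D]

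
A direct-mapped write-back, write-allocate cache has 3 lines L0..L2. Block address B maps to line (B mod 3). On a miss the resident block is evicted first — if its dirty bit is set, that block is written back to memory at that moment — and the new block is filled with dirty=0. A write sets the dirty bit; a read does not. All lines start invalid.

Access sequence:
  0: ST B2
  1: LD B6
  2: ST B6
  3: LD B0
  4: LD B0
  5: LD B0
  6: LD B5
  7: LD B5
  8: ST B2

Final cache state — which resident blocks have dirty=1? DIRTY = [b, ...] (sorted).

0: W B2 -> L2 miss  d=D]
1: R B6 -> L0 miss  d=-]
2: W B6 -> L0 hit  d=D]
3: R B0 -> L0 miss wb->B6  d=-]
4: R B0 -> L0 hit  d=-]
5: R B0 -> L0 hit  d=-]
6: R B5 -> L2 miss wb->B2  d=-]
7: R B5 -> L2 hit  d=-]
8: W B2 -> L2 miss  d=D]

DIRTY = [2]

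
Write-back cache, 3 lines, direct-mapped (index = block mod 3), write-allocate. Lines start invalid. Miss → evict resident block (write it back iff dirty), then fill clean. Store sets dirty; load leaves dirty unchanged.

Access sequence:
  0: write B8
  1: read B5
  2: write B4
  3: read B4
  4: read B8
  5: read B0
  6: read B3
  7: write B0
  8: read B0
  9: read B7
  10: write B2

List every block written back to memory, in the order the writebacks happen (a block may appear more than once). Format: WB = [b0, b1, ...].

0: W B8 -> L2 miss  d=D]
1: R B5 -> L2 miss wb->B8  d=-]
2: W B4 -> L1 miss  d=D]
3: R B4 -> L1 hit  d=D]
4: R B8 -> L2 miss  d=-]
5: R B0 -> L0 miss  d=-]
6: R B3 -> L0 miss  d=-]
7: W B0 -> L0 miss  d=D]
8: R B0 -> L0 hit  d=D]
9: R B7 -> L1 miss wb->B4  d=-]
10: W B2 -> L2 miss  d=D]

WB = [8, 4]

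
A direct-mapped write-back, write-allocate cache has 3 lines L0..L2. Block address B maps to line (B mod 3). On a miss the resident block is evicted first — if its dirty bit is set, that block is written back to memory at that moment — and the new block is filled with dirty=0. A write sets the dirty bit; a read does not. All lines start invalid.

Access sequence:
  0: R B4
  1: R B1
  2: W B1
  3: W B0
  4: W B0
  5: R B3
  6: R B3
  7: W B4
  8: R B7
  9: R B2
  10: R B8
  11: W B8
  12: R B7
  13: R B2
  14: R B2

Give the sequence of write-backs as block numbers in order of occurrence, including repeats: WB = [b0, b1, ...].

WB = [0, 1, 4, 8]

0: R B4 → L1 miss [-]
1: R B1 → L1 miss [-]
2: W B1 → L1 hit [D]
3: W B0 → L0 miss [D]
4: W B0 → L0 hit [D]
5: R B3 → L0 miss wb→B0 [-]
6: R B3 → L0 hit [-]
7: W B4 → L1 miss wb→B1 [D]
8: R B7 → L1 miss wb→B4 [-]
9: R B2 → L2 miss [-]
10: R B8 → L2 miss [-]
11: W B8 → L2 hit [D]
12: R B7 → L1 hit [-]
13: R B2 → L2 miss wb→B8 [-]
14: R B2 → L2 hit [-]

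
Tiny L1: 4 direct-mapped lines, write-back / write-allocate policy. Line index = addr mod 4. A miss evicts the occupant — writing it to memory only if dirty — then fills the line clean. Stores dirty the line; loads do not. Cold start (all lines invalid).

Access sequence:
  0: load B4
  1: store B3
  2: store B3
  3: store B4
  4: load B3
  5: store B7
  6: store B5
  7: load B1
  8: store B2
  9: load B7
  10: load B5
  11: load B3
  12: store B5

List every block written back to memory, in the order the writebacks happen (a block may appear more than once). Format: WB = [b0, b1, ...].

WB = [3, 5, 7]

0: R B4 -> L0 miss  d=-]
1: W B3 -> L3 miss  d=D]
2: W B3 -> L3 hit  d=D]
3: W B4 -> L0 hit  d=D]
4: R B3 -> L3 hit  d=D]
5: W B7 -> L3 miss wb->B3  d=D]
6: W B5 -> L1 miss  d=D]
7: R B1 -> L1 miss wb->B5  d=-]
8: W B2 -> L2 miss  d=D]
9: R B7 -> L3 hit  d=D]
10: R B5 -> L1 miss  d=-]
11: R B3 -> L3 miss wb->B7  d=-]
12: W B5 -> L1 hit  d=D]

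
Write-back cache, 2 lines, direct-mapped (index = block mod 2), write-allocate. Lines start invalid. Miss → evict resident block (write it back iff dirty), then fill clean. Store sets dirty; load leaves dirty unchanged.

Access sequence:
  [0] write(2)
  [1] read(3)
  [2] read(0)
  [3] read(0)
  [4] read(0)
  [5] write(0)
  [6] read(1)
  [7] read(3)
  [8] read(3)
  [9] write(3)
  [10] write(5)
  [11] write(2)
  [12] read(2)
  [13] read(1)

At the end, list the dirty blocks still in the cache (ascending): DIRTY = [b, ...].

0: W B2 -> L0 miss  d=D]
1: R B3 -> L1 miss  d=-]
2: R B0 -> L0 miss wb->B2  d=-]
3: R B0 -> L0 hit  d=-]
4: R B0 -> L0 hit  d=-]
5: W B0 -> L0 hit  d=D]
6: R B1 -> L1 miss  d=-]
7: R B3 -> L1 miss  d=-]
8: R B3 -> L1 hit  d=-]
9: W B3 -> L1 hit  d=D]
10: W B5 -> L1 miss wb->B3  d=D]
11: W B2 -> L0 miss wb->B0  d=D]
12: R B2 -> L0 hit  d=D]
13: R B1 -> L1 miss wb->B5  d=-]

DIRTY = [2]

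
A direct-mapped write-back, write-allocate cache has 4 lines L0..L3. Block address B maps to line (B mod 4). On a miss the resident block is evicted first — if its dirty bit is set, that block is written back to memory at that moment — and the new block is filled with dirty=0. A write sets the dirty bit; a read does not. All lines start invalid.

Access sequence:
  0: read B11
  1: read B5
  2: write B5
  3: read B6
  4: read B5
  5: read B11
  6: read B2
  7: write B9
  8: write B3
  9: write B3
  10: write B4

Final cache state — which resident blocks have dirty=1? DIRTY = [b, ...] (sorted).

0: R B11 -> L3 miss  d=-]
1: R B5 -> L1 miss  d=-]
2: W B5 -> L1 hit  d=D]
3: R B6 -> L2 miss  d=-]
4: R B5 -> L1 hit  d=D]
5: R B11 -> L3 hit  d=-]
6: R B2 -> L2 miss  d=-]
7: W B9 -> L1 miss wb->B5  d=D]
8: W B3 -> L3 miss  d=D]
9: W B3 -> L3 hit  d=D]
10: W B4 -> L0 miss  d=D]

DIRTY = [3, 4, 9]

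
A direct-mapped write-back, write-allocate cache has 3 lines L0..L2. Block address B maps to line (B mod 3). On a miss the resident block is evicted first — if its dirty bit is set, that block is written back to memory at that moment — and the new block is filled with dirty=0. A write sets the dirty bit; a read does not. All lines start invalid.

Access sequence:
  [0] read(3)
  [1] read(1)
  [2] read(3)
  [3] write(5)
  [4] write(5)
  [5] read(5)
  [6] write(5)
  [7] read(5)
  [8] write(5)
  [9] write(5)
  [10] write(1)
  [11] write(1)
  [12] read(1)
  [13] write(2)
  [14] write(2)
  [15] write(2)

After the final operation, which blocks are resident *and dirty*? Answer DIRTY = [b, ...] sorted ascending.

0: R B3 → L0 miss [-]
1: R B1 → L1 miss [-]
2: R B3 → L0 hit [-]
3: W B5 → L2 miss [D]
4: W B5 → L2 hit [D]
5: R B5 → L2 hit [D]
6: W B5 → L2 hit [D]
7: R B5 → L2 hit [D]
8: W B5 → L2 hit [D]
9: W B5 → L2 hit [D]
10: W B1 → L1 hit [D]
11: W B1 → L1 hit [D]
12: R B1 → L1 hit [D]
13: W B2 → L2 miss wb→B5 [D]
14: W B2 → L2 hit [D]
15: W B2 → L2 hit [D]

DIRTY = [1, 2]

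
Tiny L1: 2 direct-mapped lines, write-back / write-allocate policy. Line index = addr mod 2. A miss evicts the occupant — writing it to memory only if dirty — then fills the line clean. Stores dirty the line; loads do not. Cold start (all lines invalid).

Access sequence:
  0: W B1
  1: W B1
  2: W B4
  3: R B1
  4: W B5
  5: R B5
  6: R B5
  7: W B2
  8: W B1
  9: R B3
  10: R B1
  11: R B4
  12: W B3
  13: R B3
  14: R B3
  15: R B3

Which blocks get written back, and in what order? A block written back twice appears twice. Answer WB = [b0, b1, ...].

0: W B1 -> L1 miss  d=D]
1: W B1 -> L1 hit  d=D]
2: W B4 -> L0 miss  d=D]
3: R B1 -> L1 hit  d=D]
4: W B5 -> L1 miss wb->B1  d=D]
5: R B5 -> L1 hit  d=D]
6: R B5 -> L1 hit  d=D]
7: W B2 -> L0 miss wb->B4  d=D]
8: W B1 -> L1 miss wb->B5  d=D]
9: R B3 -> L1 miss wb->B1  d=-]
10: R B1 -> L1 miss  d=-]
11: R B4 -> L0 miss wb->B2  d=-]
12: W B3 -> L1 miss  d=D]
13: R B3 -> L1 hit  d=D]
14: R B3 -> L1 hit  d=D]
15: R B3 -> L1 hit  d=D]

WB = [1, 4, 5, 1, 2]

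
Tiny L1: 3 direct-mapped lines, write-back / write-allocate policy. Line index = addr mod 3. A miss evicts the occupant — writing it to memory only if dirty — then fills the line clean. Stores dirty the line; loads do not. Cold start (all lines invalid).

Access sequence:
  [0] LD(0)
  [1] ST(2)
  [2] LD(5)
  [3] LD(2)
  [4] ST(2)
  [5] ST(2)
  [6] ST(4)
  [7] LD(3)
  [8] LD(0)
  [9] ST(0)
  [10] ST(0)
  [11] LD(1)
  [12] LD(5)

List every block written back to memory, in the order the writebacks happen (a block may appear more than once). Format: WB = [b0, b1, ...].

WB = [2, 4, 2]

0: R B0 → L0 miss [-]
1: W B2 → L2 miss [D]
2: R B5 → L2 miss wb→B2 [-]
3: R B2 → L2 miss [-]
4: W B2 → L2 hit [D]
5: W B2 → L2 hit [D]
6: W B4 → L1 miss [D]
7: R B3 → L0 miss [-]
8: R B0 → L0 miss [-]
9: W B0 → L0 hit [D]
10: W B0 → L0 hit [D]
11: R B1 → L1 miss wb→B4 [-]
12: R B5 → L2 miss wb→B2 [-]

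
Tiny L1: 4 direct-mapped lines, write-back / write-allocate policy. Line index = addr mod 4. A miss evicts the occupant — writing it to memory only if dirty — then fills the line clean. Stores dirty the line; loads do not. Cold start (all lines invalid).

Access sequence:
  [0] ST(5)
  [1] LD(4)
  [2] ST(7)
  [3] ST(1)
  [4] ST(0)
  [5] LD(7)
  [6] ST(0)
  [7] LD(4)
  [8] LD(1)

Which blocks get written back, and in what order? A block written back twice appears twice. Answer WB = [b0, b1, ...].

WB = [5, 0]

0: W B5 → L1 miss [D]
1: R B4 → L0 miss [-]
2: W B7 → L3 miss [D]
3: W B1 → L1 miss wb→B5 [D]
4: W B0 → L0 miss [D]
5: R B7 → L3 hit [D]
6: W B0 → L0 hit [D]
7: R B4 → L0 miss wb→B0 [-]
8: R B1 → L1 hit [D]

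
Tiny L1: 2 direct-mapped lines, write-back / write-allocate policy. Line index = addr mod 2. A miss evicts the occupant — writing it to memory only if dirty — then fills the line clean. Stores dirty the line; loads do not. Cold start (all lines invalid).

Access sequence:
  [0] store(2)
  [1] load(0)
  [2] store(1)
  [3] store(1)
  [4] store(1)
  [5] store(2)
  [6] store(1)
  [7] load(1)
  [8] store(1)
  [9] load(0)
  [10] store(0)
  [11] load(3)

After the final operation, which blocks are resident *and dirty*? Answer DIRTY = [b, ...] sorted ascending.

0: W B2 -> L0 miss  d=D]
1: R B0 -> L0 miss wb->B2  d=-]
2: W B1 -> L1 miss  d=D]
3: W B1 -> L1 hit  d=D]
4: W B1 -> L1 hit  d=D]
5: W B2 -> L0 miss  d=D]
6: W B1 -> L1 hit  d=D]
7: R B1 -> L1 hit  d=D]
8: W B1 -> L1 hit  d=D]
9: R B0 -> L0 miss wb->B2  d=-]
10: W B0 -> L0 hit  d=D]
11: R B3 -> L1 miss wb->B1  d=-]

DIRTY = [0]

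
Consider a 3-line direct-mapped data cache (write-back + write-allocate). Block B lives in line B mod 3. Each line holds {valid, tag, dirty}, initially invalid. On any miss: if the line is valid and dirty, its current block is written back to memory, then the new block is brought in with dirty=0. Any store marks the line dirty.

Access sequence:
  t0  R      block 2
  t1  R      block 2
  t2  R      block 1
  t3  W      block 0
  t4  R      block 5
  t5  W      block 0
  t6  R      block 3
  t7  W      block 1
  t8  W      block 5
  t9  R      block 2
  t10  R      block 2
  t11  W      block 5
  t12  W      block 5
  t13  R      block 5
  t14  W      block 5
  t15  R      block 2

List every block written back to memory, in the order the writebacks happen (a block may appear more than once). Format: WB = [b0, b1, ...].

WB = [0, 5, 5]

0: R B2 -> L2 miss  d=-]
1: R B2 -> L2 hit  d=-]
2: R B1 -> L1 miss  d=-]
3: W B0 -> L0 miss  d=D]
4: R B5 -> L2 miss  d=-]
5: W B0 -> L0 hit  d=D]
6: R B3 -> L0 miss wb->B0  d=-]
7: W B1 -> L1 hit  d=D]
8: W B5 -> L2 hit  d=D]
9: R B2 -> L2 miss wb->B5  d=-]
10: R B2 -> L2 hit  d=-]
11: W B5 -> L2 miss  d=D]
12: W B5 -> L2 hit  d=D]
13: R B5 -> L2 hit  d=D]
14: W B5 -> L2 hit  d=D]
15: R B2 -> L2 miss wb->B5  d=-]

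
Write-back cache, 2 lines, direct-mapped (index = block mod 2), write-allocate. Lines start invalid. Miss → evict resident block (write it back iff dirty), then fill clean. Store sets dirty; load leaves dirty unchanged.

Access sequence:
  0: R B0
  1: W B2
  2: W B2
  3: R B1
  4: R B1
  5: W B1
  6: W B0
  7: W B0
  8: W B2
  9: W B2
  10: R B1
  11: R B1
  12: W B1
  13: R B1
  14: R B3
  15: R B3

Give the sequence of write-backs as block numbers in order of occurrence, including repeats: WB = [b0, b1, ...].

0: R B0 → L0 miss [-]
1: W B2 → L0 miss [D]
2: W B2 → L0 hit [D]
3: R B1 → L1 miss [-]
4: R B1 → L1 hit [-]
5: W B1 → L1 hit [D]
6: W B0 → L0 miss wb→B2 [D]
7: W B0 → L0 hit [D]
8: W B2 → L0 miss wb→B0 [D]
9: W B2 → L0 hit [D]
10: R B1 → L1 hit [D]
11: R B1 → L1 hit [D]
12: W B1 → L1 hit [D]
13: R B1 → L1 hit [D]
14: R B3 → L1 miss wb→B1 [-]
15: R B3 → L1 hit [-]

WB = [2, 0, 1]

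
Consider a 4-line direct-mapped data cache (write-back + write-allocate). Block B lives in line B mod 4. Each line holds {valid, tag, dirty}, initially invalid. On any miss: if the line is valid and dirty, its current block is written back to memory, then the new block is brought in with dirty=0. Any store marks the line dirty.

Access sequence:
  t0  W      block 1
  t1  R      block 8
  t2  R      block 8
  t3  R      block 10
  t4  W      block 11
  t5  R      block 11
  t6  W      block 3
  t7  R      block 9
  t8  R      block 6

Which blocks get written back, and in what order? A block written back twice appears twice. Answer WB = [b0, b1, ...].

WB = [11, 1]

0: W B1 -> L1 miss  d=D]
1: R B8 -> L0 miss  d=-]
2: R B8 -> L0 hit  d=-]
3: R B10 -> L2 miss  d=-]
4: W B11 -> L3 miss  d=D]
5: R B11 -> L3 hit  d=D]
6: W B3 -> L3 miss wb->B11  d=D]
7: R B9 -> L1 miss wb->B1  d=-]
8: R B6 -> L2 miss  d=-]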